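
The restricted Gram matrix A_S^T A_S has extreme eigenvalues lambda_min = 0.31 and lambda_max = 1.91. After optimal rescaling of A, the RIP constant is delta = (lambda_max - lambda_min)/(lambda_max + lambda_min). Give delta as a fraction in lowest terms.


lambda_max - lambda_min = 1.91 - 0.31 = 1.60.
lambda_max + lambda_min = 1.91 + 0.31 = 2.22.
delta = 1.60/2.22 = 160/222 = 80/111.

80/111


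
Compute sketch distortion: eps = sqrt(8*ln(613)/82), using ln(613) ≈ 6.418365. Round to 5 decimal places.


ln(613) ≈ 6.418365.
8*ln(N)/m ≈ 8*6.418365/82 ≈ 0.62618195.
eps = sqrt(0.62618195) ≈ 0.7913166 ≈ 0.79132.

0.79132


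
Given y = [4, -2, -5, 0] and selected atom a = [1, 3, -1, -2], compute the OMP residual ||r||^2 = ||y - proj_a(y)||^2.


a^T a = 15.
a^T y = 3.
coeff = 3/15 = 1/5.
||r||^2 = 222/5.

222/5


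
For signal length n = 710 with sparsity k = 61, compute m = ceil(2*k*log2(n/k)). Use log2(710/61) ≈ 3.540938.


log2(n/k) = log2(710/61) ≈ 3.540938.
2*k*log2(n/k) ≈ 2*61*3.540938 = 431.994436.
m = ceil(431.994436) = 432.

432


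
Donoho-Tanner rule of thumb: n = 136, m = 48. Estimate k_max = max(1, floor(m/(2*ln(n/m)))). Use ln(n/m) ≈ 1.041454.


n/m = 136/48 = 17/6.
ln(n/m) ≈ 1.041454.
2*ln(n/m) ≈ 2.082908.
m/(2*ln(n/m)) ≈ 48/2.082908 ≈ 23.0447.
floor = 23.
k_max = max(1, 23) = 23.

23


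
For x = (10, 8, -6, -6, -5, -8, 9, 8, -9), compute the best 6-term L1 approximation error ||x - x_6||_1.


Sorted |x_i| descending: [10, 9, 9, 8, 8, 8, 6, 6, 5]
Keep top 6: [10, 9, 9, 8, 8, 8]
Tail entries: [6, 6, 5]
L1 error = sum of tail = 17.

17


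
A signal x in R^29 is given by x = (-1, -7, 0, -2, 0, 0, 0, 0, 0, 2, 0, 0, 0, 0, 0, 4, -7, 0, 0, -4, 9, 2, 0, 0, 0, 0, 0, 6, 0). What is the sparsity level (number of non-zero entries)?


Non-zero positions: [0, 1, 3, 9, 15, 16, 19, 20, 21, 27].
Sparsity = 10.

10


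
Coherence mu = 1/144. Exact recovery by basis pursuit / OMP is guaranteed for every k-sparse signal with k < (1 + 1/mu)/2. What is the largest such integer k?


1/mu = 144.
1 + 1/mu = 145.
(1 + 1/mu)/2 = 72.5 is not an integer, so k_max = floor(72.5) = 72.

72


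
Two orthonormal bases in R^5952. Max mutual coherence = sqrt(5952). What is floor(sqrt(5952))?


77^2 = 5929 <= 5952 < 6084 = 78^2, so 77 <= sqrt(5952) < 78.
floor(sqrt(5952)) = 77.

77


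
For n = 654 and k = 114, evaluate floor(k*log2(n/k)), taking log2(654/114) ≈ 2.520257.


log2(n/k) = log2(654/114) ≈ 2.520257.
k*log2(n/k) ≈ 114*2.520257 = 287.309298.
floor(287.309298) = 287.

287


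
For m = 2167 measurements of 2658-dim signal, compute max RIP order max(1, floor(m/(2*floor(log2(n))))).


floor(log2(2658)) = 11.
2*11 = 22.
m/(2*floor(log2(n))) = 2167/22 ≈ 98.5.
floor = 98.
k = max(1, 98) = 98.

98


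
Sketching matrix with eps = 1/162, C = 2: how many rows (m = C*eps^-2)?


1/eps = 162.
(1/eps)^2 = 26244.
m = 2*26244 = 52488.

52488


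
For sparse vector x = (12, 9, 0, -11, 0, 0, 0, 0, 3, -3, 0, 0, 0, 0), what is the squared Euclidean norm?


Non-zero entries: [(0, 12), (1, 9), (3, -11), (8, 3), (9, -3)]
Squares: [144, 81, 121, 9, 9]
||x||_2^2 = sum = 364.

364


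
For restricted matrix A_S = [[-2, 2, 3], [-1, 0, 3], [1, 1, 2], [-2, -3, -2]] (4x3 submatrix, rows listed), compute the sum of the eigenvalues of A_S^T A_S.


Sum of eigenvalues of A_S^T A_S = trace(A_S^T A_S) = sum of squared column norms of A_S.
A_S^T A_S diagonal: [10, 14, 26].
trace = 10 + 14 + 26 = 50.

50


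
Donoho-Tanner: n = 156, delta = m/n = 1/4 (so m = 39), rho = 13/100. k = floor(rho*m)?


m = 1/4*156 = 39.
rho = 13/100.
rho*m = 13/100*39 = 5.07.
k = floor(5.07) = 5.

5


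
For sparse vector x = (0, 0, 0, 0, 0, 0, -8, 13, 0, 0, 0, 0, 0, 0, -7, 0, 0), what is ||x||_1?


Non-zero entries: [(6, -8), (7, 13), (14, -7)]
Absolute values: [8, 13, 7]
||x||_1 = sum = 28.

28


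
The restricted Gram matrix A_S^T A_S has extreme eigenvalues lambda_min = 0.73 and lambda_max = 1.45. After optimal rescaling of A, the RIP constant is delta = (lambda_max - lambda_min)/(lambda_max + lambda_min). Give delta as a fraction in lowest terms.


lambda_max - lambda_min = 1.45 - 0.73 = 0.72.
lambda_max + lambda_min = 1.45 + 0.73 = 2.18.
delta = 0.72/2.18 = 72/218 = 36/109.

36/109


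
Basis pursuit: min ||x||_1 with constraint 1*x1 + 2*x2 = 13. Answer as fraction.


Axis intercepts:
  x1 = 13, x2 = 0: L1 = 13
  x1 = 0, x2 = 13/2: L1 = 13/2
x* = (0, 13/2)
||x*||_1 = 13/2.

13/2


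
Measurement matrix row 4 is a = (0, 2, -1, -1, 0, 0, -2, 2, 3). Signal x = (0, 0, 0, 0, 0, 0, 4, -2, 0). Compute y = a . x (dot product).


Non-zero terms: ['-2*4', '2*-2']
Products: [-8, -4]
y = sum = -12.

-12


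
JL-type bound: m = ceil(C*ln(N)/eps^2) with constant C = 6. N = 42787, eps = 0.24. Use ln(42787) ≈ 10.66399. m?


ln(42787) ≈ 10.66399.
eps^2 = 0.24^2 = 0.0576.
C*ln(N)/eps^2 ≈ 6*10.66399/0.0576 ≈ 1110.8323.
m = ceil(1110.8323) = 1111.

1111


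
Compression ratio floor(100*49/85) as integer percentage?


100*m/n = 100*49/85 ≈ 57.6471.
floor = 57.

57


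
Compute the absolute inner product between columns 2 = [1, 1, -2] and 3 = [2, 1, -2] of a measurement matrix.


Inner product: 1*2 + 1*1 + -2*-2
Products: [2, 1, 4]
Sum = 7.
|dot| = 7.

7


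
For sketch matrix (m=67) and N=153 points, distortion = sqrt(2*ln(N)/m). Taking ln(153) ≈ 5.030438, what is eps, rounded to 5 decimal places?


ln(153) ≈ 5.030438.
2*ln(N)/m ≈ 2*5.030438/67 ≈ 0.15016233.
eps = sqrt(0.15016233) ≈ 0.3875078 ≈ 0.38751.

0.38751


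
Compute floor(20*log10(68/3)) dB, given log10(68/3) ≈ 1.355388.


||x||/||e|| = 68/3.
log10(68/3) ≈ 1.355388.
20*log10(||x||/||e||) ≈ 20*1.355388 = 27.10776.
floor(27.10776) = 27.

27


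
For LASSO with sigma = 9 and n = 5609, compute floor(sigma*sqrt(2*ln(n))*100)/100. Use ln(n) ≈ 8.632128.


ln(5609) ≈ 8.632128.
2*ln(n) ≈ 17.264256.
sqrt(2*ln(n)) ≈ sqrt(17.264256) ≈ 4.155028.
lambda ≈ 9*4.155028 = 37.395252.
floor(lambda*100)/100 = 37.39.

37.39


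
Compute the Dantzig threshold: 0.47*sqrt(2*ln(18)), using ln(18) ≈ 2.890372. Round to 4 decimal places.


ln(18) ≈ 2.890372.
2*ln(n) ≈ 5.780744.
sqrt(2*ln(n)) ≈ sqrt(5.780744) ≈ 2.404318.
threshold ≈ 0.47*2.404318 = 1.13002946 ≈ 1.1300.

1.1300


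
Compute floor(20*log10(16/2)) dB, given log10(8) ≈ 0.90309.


||x||/||e|| = 16/2 = 8.
log10(8) ≈ 0.90309.
20*log10(||x||/||e||) ≈ 20*0.90309 = 18.0618.
floor(18.0618) = 18.

18


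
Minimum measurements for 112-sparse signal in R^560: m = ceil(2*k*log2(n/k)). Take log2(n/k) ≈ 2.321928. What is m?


log2(n/k) = log2(560/112) ≈ 2.321928.
2*k*log2(n/k) ≈ 2*112*2.321928 = 520.111872.
m = ceil(520.111872) = 521.

521


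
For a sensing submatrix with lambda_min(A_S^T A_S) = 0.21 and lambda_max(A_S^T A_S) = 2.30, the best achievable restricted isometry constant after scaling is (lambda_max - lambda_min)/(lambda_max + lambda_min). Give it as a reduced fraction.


lambda_max - lambda_min = 2.30 - 0.21 = 2.09.
lambda_max + lambda_min = 2.30 + 0.21 = 2.51.
delta = 2.09/2.51 = 209/251.

209/251


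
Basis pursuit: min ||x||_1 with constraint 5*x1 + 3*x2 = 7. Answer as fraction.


Axis intercepts:
  x1 = 7/5, x2 = 0: L1 = 7/5
  x1 = 0, x2 = 7/3: L1 = 7/3
x* = (7/5, 0)
||x*||_1 = 7/5.

7/5


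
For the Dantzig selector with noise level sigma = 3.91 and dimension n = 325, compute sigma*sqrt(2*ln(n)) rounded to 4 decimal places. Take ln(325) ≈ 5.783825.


ln(325) ≈ 5.783825.
2*ln(n) ≈ 11.56765.
sqrt(2*ln(n)) ≈ sqrt(11.56765) ≈ 3.401125.
threshold ≈ 3.91*3.401125 = 13.29839875 ≈ 13.2984.

13.2984


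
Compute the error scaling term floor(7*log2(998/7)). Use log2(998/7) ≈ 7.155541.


log2(n/k) = log2(998/7) ≈ 7.155541.
k*log2(n/k) ≈ 7*7.155541 = 50.088787.
floor(50.088787) = 50.

50


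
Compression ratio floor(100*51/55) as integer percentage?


100*m/n = 100*51/55 ≈ 92.7273.
floor = 92.

92


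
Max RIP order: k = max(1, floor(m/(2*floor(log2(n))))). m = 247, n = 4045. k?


floor(log2(4045)) = 11.
2*11 = 22.
m/(2*floor(log2(n))) = 247/22 ≈ 11.2273.
floor = 11.
k = max(1, 11) = 11.

11


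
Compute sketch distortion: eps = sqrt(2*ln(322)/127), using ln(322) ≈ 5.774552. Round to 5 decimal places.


ln(322) ≈ 5.774552.
2*ln(N)/m ≈ 2*5.774552/127 ≈ 0.09093783.
eps = sqrt(0.09093783) ≈ 0.301559 ≈ 0.30156.

0.30156


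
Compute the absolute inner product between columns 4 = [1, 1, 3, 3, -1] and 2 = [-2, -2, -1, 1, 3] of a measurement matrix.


Inner product: 1*-2 + 1*-2 + 3*-1 + 3*1 + -1*3
Products: [-2, -2, -3, 3, -3]
Sum = -7.
|dot| = 7.

7


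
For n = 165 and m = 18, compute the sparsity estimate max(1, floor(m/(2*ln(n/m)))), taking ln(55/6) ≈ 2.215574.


n/m = 165/18 = 55/6.
ln(n/m) ≈ 2.215574.
2*ln(n/m) ≈ 4.431148.
m/(2*ln(n/m)) ≈ 18/4.431148 ≈ 4.0622.
floor = 4.
k_max = max(1, 4) = 4.

4


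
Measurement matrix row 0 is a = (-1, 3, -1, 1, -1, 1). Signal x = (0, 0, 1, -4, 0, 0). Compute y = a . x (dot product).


Non-zero terms: ['-1*1', '1*-4']
Products: [-1, -4]
y = sum = -5.

-5


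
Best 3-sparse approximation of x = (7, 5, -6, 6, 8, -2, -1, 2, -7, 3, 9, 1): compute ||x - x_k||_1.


Sorted |x_i| descending: [9, 8, 7, 7, 6, 6, 5, 3, 2, 2, 1, 1]
Keep top 3: [9, 8, 7]
Tail entries: [7, 6, 6, 5, 3, 2, 2, 1, 1]
L1 error = sum of tail = 33.

33


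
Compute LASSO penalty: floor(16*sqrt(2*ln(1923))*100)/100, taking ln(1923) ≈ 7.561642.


ln(1923) ≈ 7.561642.
2*ln(n) ≈ 15.123284.
sqrt(2*ln(n)) ≈ sqrt(15.123284) ≈ 3.888867.
lambda ≈ 16*3.888867 = 62.221872.
floor(lambda*100)/100 = 62.22.

62.22


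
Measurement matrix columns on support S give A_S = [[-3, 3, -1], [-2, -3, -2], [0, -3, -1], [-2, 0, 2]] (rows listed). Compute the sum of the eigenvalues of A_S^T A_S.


Sum of eigenvalues of A_S^T A_S = trace(A_S^T A_S) = sum of squared column norms of A_S.
A_S^T A_S diagonal: [17, 27, 10].
trace = 17 + 27 + 10 = 54.

54


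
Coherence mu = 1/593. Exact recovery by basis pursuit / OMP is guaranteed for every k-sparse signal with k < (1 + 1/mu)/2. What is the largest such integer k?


1/mu = 593.
1 + 1/mu = 594.
(1 + 1/mu)/2 = 297 is an integer and the inequality is strict, so k_max = 297 - 1 = 296.

296


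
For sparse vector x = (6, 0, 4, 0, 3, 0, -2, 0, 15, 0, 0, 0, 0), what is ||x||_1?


Non-zero entries: [(0, 6), (2, 4), (4, 3), (6, -2), (8, 15)]
Absolute values: [6, 4, 3, 2, 15]
||x||_1 = sum = 30.

30


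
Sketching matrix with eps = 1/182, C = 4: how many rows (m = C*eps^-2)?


1/eps = 182.
(1/eps)^2 = 33124.
m = 4*33124 = 132496.

132496


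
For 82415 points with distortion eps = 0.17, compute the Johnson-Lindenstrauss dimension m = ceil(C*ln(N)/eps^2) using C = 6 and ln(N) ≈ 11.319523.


ln(82415) ≈ 11.319523.
eps^2 = 0.17^2 = 0.0289.
C*ln(N)/eps^2 ≈ 6*11.319523/0.0289 ≈ 2350.074.
m = ceil(2350.074) = 2351.

2351


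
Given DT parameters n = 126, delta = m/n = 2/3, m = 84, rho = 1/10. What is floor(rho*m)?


m = 2/3*126 = 84.
rho = 1/10.
rho*m = 1/10*84 = 8.4.
k = floor(8.4) = 8.

8


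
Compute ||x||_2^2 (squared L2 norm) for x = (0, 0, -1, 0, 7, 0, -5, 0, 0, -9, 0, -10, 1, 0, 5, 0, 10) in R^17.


Non-zero entries: [(2, -1), (4, 7), (6, -5), (9, -9), (11, -10), (12, 1), (14, 5), (16, 10)]
Squares: [1, 49, 25, 81, 100, 1, 25, 100]
||x||_2^2 = sum = 382.

382


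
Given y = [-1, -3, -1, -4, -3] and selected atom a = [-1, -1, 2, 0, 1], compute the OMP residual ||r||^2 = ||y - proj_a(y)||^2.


a^T a = 7.
a^T y = -1.
coeff = -1/7 = -1/7.
||r||^2 = 251/7.

251/7


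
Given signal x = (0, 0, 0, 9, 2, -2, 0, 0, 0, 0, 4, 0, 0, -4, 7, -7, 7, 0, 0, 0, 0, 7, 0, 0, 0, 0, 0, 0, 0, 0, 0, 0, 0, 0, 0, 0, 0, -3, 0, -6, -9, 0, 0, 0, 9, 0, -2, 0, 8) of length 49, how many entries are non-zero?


Non-zero positions: [3, 4, 5, 10, 13, 14, 15, 16, 21, 37, 39, 40, 44, 46, 48].
Sparsity = 15.

15


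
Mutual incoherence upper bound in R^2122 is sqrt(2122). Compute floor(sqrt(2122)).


46^2 = 2116 <= 2122 < 2209 = 47^2, so 46 <= sqrt(2122) < 47.
floor(sqrt(2122)) = 46.

46


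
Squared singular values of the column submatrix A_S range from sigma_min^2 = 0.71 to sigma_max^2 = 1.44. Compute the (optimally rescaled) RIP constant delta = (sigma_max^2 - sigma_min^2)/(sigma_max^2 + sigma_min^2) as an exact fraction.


lambda_max - lambda_min = 1.44 - 0.71 = 0.73.
lambda_max + lambda_min = 1.44 + 0.71 = 2.15.
delta = 0.73/2.15 = 73/215.

73/215


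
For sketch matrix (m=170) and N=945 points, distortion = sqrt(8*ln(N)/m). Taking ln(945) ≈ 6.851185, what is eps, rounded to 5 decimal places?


ln(945) ≈ 6.851185.
8*ln(N)/m ≈ 8*6.851185/170 ≈ 0.32240871.
eps = sqrt(0.32240871) ≈ 0.5678105 ≈ 0.56781.

0.56781


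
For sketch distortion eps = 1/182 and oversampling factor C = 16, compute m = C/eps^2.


1/eps = 182.
(1/eps)^2 = 33124.
m = 16*33124 = 529984.

529984


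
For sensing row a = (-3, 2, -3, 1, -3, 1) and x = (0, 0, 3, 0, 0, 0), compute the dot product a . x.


Non-zero terms: ['-3*3']
Products: [-9]
y = sum = -9.

-9


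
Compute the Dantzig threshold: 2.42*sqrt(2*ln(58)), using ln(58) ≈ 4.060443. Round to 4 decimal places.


ln(58) ≈ 4.060443.
2*ln(n) ≈ 8.120886.
sqrt(2*ln(n)) ≈ sqrt(8.120886) ≈ 2.849717.
threshold ≈ 2.42*2.849717 = 6.89631514 ≈ 6.8963.

6.8963


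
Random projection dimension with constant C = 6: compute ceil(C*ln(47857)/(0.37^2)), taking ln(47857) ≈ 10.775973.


ln(47857) ≈ 10.775973.
eps^2 = 0.37^2 = 0.1369.
C*ln(N)/eps^2 ≈ 6*10.775973/0.1369 ≈ 472.2852.
m = ceil(472.2852) = 473.

473


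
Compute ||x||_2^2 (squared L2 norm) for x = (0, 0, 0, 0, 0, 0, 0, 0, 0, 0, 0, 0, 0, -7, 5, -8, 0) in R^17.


Non-zero entries: [(13, -7), (14, 5), (15, -8)]
Squares: [49, 25, 64]
||x||_2^2 = sum = 138.

138


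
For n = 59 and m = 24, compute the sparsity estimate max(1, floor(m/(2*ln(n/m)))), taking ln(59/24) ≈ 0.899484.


n/m = 59/24.
ln(n/m) ≈ 0.899484.
2*ln(n/m) ≈ 1.798968.
m/(2*ln(n/m)) ≈ 24/1.798968 ≈ 13.341.
floor = 13.
k_max = max(1, 13) = 13.

13


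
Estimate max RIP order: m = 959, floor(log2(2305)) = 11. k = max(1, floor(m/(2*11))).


floor(log2(2305)) = 11.
2*11 = 22.
m/(2*floor(log2(n))) = 959/22 ≈ 43.5909.
floor = 43.
k = max(1, 43) = 43.

43


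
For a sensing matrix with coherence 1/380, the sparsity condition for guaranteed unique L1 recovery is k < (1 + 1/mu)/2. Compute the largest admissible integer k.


1/mu = 380.
1 + 1/mu = 381.
(1 + 1/mu)/2 = 190.5 is not an integer, so k_max = floor(190.5) = 190.

190


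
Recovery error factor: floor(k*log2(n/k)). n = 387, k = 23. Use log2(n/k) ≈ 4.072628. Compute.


log2(n/k) = log2(387/23) ≈ 4.072628.
k*log2(n/k) ≈ 23*4.072628 = 93.670444.
floor(93.670444) = 93.

93


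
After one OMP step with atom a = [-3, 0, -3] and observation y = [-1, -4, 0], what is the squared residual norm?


a^T a = 18.
a^T y = 3.
coeff = 3/18 = 1/6.
||r||^2 = 33/2.

33/2


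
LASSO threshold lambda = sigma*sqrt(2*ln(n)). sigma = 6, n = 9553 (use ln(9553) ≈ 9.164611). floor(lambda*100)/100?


ln(9553) ≈ 9.164611.
2*ln(n) ≈ 18.329222.
sqrt(2*ln(n)) ≈ sqrt(18.329222) ≈ 4.281264.
lambda ≈ 6*4.281264 = 25.687584.
floor(lambda*100)/100 = 25.68.

25.68


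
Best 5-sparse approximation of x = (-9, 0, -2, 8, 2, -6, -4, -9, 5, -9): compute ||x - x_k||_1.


Sorted |x_i| descending: [9, 9, 9, 8, 6, 5, 4, 2, 2, 0]
Keep top 5: [9, 9, 9, 8, 6]
Tail entries: [5, 4, 2, 2, 0]
L1 error = sum of tail = 13.

13


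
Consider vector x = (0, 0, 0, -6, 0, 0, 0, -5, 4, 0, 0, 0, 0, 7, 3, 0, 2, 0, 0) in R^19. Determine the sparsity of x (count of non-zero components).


Non-zero positions: [3, 7, 8, 13, 14, 16].
Sparsity = 6.

6


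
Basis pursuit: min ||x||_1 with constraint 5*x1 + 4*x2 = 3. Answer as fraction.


Axis intercepts:
  x1 = 3/5, x2 = 0: L1 = 3/5
  x1 = 0, x2 = 3/4: L1 = 3/4
x* = (3/5, 0)
||x*||_1 = 3/5.

3/5


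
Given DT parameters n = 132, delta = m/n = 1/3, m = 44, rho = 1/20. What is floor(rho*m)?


m = 1/3*132 = 44.
rho = 1/20.
rho*m = 1/20*44 = 2.2.
k = floor(2.2) = 2.

2


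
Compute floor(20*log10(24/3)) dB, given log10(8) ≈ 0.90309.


||x||/||e|| = 24/3 = 8.
log10(8) ≈ 0.90309.
20*log10(||x||/||e||) ≈ 20*0.90309 = 18.0618.
floor(18.0618) = 18.

18


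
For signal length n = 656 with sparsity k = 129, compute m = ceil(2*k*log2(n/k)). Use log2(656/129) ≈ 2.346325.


log2(n/k) = log2(656/129) ≈ 2.346325.
2*k*log2(n/k) ≈ 2*129*2.346325 = 605.35185.
m = ceil(605.35185) = 606.

606


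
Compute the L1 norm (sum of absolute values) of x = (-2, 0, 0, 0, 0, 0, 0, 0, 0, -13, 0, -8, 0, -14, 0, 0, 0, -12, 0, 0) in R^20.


Non-zero entries: [(0, -2), (9, -13), (11, -8), (13, -14), (17, -12)]
Absolute values: [2, 13, 8, 14, 12]
||x||_1 = sum = 49.

49


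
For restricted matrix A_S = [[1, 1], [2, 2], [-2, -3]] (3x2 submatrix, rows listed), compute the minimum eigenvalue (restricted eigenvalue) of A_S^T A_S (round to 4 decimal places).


A_S^T A_S = [[9, 11], [11, 14]].
trace = 23.
det = 5.
disc = trace^2 - 4*det = 529 - 4*5 = 509.
sqrt(509) ≈ 22.561028.
lam_min = (23 - sqrt(509))/2 ≈ (23 - 22.561028)/2 = 0.219486 ≈ 0.2195.

0.2195


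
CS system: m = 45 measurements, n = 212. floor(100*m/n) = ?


100*m/n = 100*45/212 ≈ 21.2264.
floor = 21.

21


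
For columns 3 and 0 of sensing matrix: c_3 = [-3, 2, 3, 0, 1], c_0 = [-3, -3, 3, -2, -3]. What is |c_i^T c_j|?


Inner product: -3*-3 + 2*-3 + 3*3 + 0*-2 + 1*-3
Products: [9, -6, 9, 0, -3]
Sum = 9.
|dot| = 9.

9


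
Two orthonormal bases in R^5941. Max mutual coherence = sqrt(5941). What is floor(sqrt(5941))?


77^2 = 5929 <= 5941 < 6084 = 78^2, so 77 <= sqrt(5941) < 78.
floor(sqrt(5941)) = 77.

77


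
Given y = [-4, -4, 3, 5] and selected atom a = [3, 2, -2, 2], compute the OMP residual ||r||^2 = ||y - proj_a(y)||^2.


a^T a = 21.
a^T y = -16.
coeff = -16/21 = -16/21.
||r||^2 = 1130/21.

1130/21


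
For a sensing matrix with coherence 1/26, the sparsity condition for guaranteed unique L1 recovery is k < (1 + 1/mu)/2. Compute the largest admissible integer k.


1/mu = 26.
1 + 1/mu = 27.
(1 + 1/mu)/2 = 13.5 is not an integer, so k_max = floor(13.5) = 13.

13


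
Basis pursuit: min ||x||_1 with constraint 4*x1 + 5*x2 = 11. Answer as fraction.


Axis intercepts:
  x1 = 11/4, x2 = 0: L1 = 11/4
  x1 = 0, x2 = 11/5: L1 = 11/5
x* = (0, 11/5)
||x*||_1 = 11/5.

11/5


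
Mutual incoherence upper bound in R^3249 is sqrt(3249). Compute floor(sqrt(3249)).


57^2 = 3249 <= 3249 < 3364 = 58^2, so 57 <= sqrt(3249) < 58.
floor(sqrt(3249)) = 57.

57


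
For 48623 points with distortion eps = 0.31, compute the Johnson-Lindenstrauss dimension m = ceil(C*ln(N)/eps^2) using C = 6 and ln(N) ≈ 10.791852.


ln(48623) ≈ 10.791852.
eps^2 = 0.31^2 = 0.0961.
C*ln(N)/eps^2 ≈ 6*10.791852/0.0961 ≈ 673.7889.
m = ceil(673.7889) = 674.

674


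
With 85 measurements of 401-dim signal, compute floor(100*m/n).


100*m/n = 100*85/401 ≈ 21.197.
floor = 21.

21


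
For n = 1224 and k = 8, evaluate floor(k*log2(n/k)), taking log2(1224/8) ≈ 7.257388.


log2(n/k) = log2(1224/8) ≈ 7.257388.
k*log2(n/k) ≈ 8*7.257388 = 58.059104.
floor(58.059104) = 58.

58


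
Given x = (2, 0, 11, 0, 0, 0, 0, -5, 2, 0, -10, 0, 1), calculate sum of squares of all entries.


Non-zero entries: [(0, 2), (2, 11), (7, -5), (8, 2), (10, -10), (12, 1)]
Squares: [4, 121, 25, 4, 100, 1]
||x||_2^2 = sum = 255.

255


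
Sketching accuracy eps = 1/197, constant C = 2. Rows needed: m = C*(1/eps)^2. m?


1/eps = 197.
(1/eps)^2 = 38809.
m = 2*38809 = 77618.

77618


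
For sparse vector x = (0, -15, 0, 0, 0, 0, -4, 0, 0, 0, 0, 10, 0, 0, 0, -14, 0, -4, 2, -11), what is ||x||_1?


Non-zero entries: [(1, -15), (6, -4), (11, 10), (15, -14), (17, -4), (18, 2), (19, -11)]
Absolute values: [15, 4, 10, 14, 4, 2, 11]
||x||_1 = sum = 60.

60


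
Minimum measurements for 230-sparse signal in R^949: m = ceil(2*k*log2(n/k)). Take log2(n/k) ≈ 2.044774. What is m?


log2(n/k) = log2(949/230) ≈ 2.044774.
2*k*log2(n/k) ≈ 2*230*2.044774 = 940.59604.
m = ceil(940.59604) = 941.

941


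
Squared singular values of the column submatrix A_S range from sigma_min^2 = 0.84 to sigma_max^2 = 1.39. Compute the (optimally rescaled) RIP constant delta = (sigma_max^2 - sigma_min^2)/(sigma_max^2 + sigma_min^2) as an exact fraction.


lambda_max - lambda_min = 1.39 - 0.84 = 0.55.
lambda_max + lambda_min = 1.39 + 0.84 = 2.23.
delta = 0.55/2.23 = 55/223.

55/223


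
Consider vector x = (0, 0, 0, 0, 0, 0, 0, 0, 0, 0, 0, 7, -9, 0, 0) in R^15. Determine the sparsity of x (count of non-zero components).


Non-zero positions: [11, 12].
Sparsity = 2.

2


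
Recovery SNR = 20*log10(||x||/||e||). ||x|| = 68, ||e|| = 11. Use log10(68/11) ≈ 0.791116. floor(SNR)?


||x||/||e|| = 68/11.
log10(68/11) ≈ 0.791116.
20*log10(||x||/||e||) ≈ 20*0.791116 = 15.82232.
floor(15.82232) = 15.

15


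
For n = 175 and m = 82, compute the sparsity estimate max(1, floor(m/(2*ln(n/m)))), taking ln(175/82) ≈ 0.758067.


n/m = 175/82.
ln(n/m) ≈ 0.758067.
2*ln(n/m) ≈ 1.516134.
m/(2*ln(n/m)) ≈ 82/1.516134 ≈ 54.0849.
floor = 54.
k_max = max(1, 54) = 54.

54


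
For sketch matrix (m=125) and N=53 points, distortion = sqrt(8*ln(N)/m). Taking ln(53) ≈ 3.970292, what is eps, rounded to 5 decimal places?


ln(53) ≈ 3.970292.
8*ln(N)/m ≈ 8*3.970292/125 ≈ 0.25409869.
eps = sqrt(0.25409869) ≈ 0.504082 ≈ 0.50408.

0.50408


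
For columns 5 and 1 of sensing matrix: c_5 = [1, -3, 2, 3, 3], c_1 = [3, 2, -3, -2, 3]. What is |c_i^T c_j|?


Inner product: 1*3 + -3*2 + 2*-3 + 3*-2 + 3*3
Products: [3, -6, -6, -6, 9]
Sum = -6.
|dot| = 6.

6


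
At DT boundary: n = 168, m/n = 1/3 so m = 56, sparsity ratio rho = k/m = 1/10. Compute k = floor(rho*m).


m = 1/3*168 = 56.
rho = 1/10.
rho*m = 1/10*56 = 5.6.
k = floor(5.6) = 5.

5


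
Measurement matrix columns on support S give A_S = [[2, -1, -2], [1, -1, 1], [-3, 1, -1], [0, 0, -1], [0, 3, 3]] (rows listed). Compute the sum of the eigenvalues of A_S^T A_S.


Sum of eigenvalues of A_S^T A_S = trace(A_S^T A_S) = sum of squared column norms of A_S.
A_S^T A_S diagonal: [14, 12, 16].
trace = 14 + 12 + 16 = 42.

42


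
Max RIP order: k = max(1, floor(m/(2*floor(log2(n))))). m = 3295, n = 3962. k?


floor(log2(3962)) = 11.
2*11 = 22.
m/(2*floor(log2(n))) = 3295/22 ≈ 149.7727.
floor = 149.
k = max(1, 149) = 149.

149


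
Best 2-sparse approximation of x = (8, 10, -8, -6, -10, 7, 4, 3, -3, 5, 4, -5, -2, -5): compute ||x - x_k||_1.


Sorted |x_i| descending: [10, 10, 8, 8, 7, 6, 5, 5, 5, 4, 4, 3, 3, 2]
Keep top 2: [10, 10]
Tail entries: [8, 8, 7, 6, 5, 5, 5, 4, 4, 3, 3, 2]
L1 error = sum of tail = 60.

60


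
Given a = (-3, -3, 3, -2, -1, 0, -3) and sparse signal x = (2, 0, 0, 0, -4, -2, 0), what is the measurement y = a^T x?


Non-zero terms: ['-3*2', '-1*-4', '0*-2']
Products: [-6, 4, 0]
y = sum = -2.

-2


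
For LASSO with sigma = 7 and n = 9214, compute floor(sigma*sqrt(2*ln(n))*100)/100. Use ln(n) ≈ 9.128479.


ln(9214) ≈ 9.128479.
2*ln(n) ≈ 18.256958.
sqrt(2*ln(n)) ≈ sqrt(18.256958) ≈ 4.272816.
lambda ≈ 7*4.272816 = 29.909712.
floor(lambda*100)/100 = 29.90.

29.90


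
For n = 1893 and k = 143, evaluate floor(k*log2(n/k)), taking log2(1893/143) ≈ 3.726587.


log2(n/k) = log2(1893/143) ≈ 3.726587.
k*log2(n/k) ≈ 143*3.726587 = 532.901941.
floor(532.901941) = 532.

532


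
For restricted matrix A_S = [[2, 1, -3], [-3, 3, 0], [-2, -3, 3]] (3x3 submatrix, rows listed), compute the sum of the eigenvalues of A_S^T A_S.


Sum of eigenvalues of A_S^T A_S = trace(A_S^T A_S) = sum of squared column norms of A_S.
A_S^T A_S diagonal: [17, 19, 18].
trace = 17 + 19 + 18 = 54.

54


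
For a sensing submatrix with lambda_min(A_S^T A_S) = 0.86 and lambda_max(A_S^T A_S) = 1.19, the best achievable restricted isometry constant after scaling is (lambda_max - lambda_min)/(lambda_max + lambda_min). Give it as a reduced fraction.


lambda_max - lambda_min = 1.19 - 0.86 = 0.33.
lambda_max + lambda_min = 1.19 + 0.86 = 2.05.
delta = 0.33/2.05 = 33/205.

33/205


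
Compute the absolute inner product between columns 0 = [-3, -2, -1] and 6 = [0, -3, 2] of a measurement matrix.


Inner product: -3*0 + -2*-3 + -1*2
Products: [0, 6, -2]
Sum = 4.
|dot| = 4.

4


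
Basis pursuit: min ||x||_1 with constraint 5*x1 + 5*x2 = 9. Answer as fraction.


Axis intercepts:
  x1 = 9/5, x2 = 0: L1 = 9/5
  x1 = 0, x2 = 9/5: L1 = 9/5
x* = (9/5, 0)
||x*||_1 = 9/5.

9/5


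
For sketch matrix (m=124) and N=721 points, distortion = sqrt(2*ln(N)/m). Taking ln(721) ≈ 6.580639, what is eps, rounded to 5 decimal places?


ln(721) ≈ 6.580639.
2*ln(N)/m ≈ 2*6.580639/124 ≈ 0.10613934.
eps = sqrt(0.10613934) ≈ 0.3257903 ≈ 0.32579.

0.32579


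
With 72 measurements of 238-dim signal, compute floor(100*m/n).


100*m/n = 100*72/238 ≈ 30.2521.
floor = 30.

30


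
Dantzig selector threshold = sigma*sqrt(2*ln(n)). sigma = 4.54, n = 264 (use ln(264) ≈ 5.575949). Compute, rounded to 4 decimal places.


ln(264) ≈ 5.575949.
2*ln(n) ≈ 11.151898.
sqrt(2*ln(n)) ≈ sqrt(11.151898) ≈ 3.339446.
threshold ≈ 4.54*3.339446 = 15.16108484 ≈ 15.1611.

15.1611


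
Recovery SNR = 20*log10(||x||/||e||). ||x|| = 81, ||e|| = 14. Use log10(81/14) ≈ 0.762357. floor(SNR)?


||x||/||e|| = 81/14.
log10(81/14) ≈ 0.762357.
20*log10(||x||/||e||) ≈ 20*0.762357 = 15.24714.
floor(15.24714) = 15.

15


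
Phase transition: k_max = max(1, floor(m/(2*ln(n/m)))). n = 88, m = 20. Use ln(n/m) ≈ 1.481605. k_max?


n/m = 88/20 = 22/5.
ln(n/m) ≈ 1.481605.
2*ln(n/m) ≈ 2.96321.
m/(2*ln(n/m)) ≈ 20/2.96321 ≈ 6.7494.
floor = 6.
k_max = max(1, 6) = 6.

6


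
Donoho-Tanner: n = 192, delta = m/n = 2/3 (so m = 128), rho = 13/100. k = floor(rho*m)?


m = 2/3*192 = 128.
rho = 13/100.
rho*m = 13/100*128 = 16.64.
k = floor(16.64) = 16.

16


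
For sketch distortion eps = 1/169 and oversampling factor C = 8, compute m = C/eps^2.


1/eps = 169.
(1/eps)^2 = 28561.
m = 8*28561 = 228488.

228488


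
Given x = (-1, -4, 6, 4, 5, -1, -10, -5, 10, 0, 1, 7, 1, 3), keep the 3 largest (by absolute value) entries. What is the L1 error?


Sorted |x_i| descending: [10, 10, 7, 6, 5, 5, 4, 4, 3, 1, 1, 1, 1, 0]
Keep top 3: [10, 10, 7]
Tail entries: [6, 5, 5, 4, 4, 3, 1, 1, 1, 1, 0]
L1 error = sum of tail = 31.

31


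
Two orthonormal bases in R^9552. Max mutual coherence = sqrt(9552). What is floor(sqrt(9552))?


97^2 = 9409 <= 9552 < 9604 = 98^2, so 97 <= sqrt(9552) < 98.
floor(sqrt(9552)) = 97.

97


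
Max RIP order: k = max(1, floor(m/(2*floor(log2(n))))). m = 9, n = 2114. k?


floor(log2(2114)) = 11.
2*11 = 22.
m/(2*floor(log2(n))) = 9/22 ≈ 0.4091.
floor = 0.
k = max(1, 0) = 1.

1


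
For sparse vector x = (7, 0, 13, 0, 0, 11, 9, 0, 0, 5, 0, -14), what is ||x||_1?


Non-zero entries: [(0, 7), (2, 13), (5, 11), (6, 9), (9, 5), (11, -14)]
Absolute values: [7, 13, 11, 9, 5, 14]
||x||_1 = sum = 59.

59


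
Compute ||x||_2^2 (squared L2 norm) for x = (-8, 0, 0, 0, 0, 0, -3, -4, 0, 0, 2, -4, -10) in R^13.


Non-zero entries: [(0, -8), (6, -3), (7, -4), (10, 2), (11, -4), (12, -10)]
Squares: [64, 9, 16, 4, 16, 100]
||x||_2^2 = sum = 209.

209


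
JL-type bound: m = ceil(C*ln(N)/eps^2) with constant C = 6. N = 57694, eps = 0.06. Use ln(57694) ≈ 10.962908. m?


ln(57694) ≈ 10.962908.
eps^2 = 0.06^2 = 0.0036.
C*ln(N)/eps^2 ≈ 6*10.962908/0.0036 ≈ 18271.5133.
m = ceil(18271.5133) = 18272.

18272


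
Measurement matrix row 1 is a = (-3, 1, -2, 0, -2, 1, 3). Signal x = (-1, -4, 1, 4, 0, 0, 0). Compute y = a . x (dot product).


Non-zero terms: ['-3*-1', '1*-4', '-2*1', '0*4']
Products: [3, -4, -2, 0]
y = sum = -3.

-3


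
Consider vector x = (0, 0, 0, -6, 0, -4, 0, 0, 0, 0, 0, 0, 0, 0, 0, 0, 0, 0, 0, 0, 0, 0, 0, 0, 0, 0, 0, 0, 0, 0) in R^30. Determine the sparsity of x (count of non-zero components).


Non-zero positions: [3, 5].
Sparsity = 2.

2


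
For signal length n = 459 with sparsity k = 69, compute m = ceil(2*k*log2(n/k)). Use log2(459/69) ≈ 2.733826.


log2(n/k) = log2(459/69) ≈ 2.733826.
2*k*log2(n/k) ≈ 2*69*2.733826 = 377.267988.
m = ceil(377.267988) = 378.

378


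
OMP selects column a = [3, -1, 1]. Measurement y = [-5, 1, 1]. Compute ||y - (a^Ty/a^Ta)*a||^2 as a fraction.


a^T a = 11.
a^T y = -15.
coeff = -15/11 = -15/11.
||r||^2 = 72/11.

72/11


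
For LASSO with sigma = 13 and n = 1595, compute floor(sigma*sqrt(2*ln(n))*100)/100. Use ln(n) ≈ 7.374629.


ln(1595) ≈ 7.374629.
2*ln(n) ≈ 14.749258.
sqrt(2*ln(n)) ≈ sqrt(14.749258) ≈ 3.840476.
lambda ≈ 13*3.840476 = 49.926188.
floor(lambda*100)/100 = 49.92.

49.92


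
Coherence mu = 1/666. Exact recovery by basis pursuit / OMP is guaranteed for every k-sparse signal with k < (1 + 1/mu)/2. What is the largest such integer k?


1/mu = 666.
1 + 1/mu = 667.
(1 + 1/mu)/2 = 333.5 is not an integer, so k_max = floor(333.5) = 333.

333


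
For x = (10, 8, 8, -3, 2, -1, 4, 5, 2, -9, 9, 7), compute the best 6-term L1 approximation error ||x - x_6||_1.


Sorted |x_i| descending: [10, 9, 9, 8, 8, 7, 5, 4, 3, 2, 2, 1]
Keep top 6: [10, 9, 9, 8, 8, 7]
Tail entries: [5, 4, 3, 2, 2, 1]
L1 error = sum of tail = 17.

17


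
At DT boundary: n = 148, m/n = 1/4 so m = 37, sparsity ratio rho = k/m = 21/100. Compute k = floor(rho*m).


m = 1/4*148 = 37.
rho = 21/100.
rho*m = 21/100*37 = 7.77.
k = floor(7.77) = 7.

7


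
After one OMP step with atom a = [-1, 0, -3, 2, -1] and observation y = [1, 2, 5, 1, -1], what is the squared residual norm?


a^T a = 15.
a^T y = -13.
coeff = -13/15 = -13/15.
||r||^2 = 311/15.

311/15


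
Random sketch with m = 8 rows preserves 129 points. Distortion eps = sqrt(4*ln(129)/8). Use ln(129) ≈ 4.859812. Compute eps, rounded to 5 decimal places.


ln(129) ≈ 4.859812.
4*ln(N)/m ≈ 4*4.859812/8 ≈ 2.429906.
eps = sqrt(2.429906) ≈ 1.5588156 ≈ 1.55882.

1.55882


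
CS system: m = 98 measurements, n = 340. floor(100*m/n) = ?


100*m/n = 100*98/340 ≈ 28.8235.
floor = 28.

28


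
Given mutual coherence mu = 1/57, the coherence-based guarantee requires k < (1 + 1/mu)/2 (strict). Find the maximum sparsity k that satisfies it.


1/mu = 57.
1 + 1/mu = 58.
(1 + 1/mu)/2 = 29 is an integer and the inequality is strict, so k_max = 29 - 1 = 28.

28


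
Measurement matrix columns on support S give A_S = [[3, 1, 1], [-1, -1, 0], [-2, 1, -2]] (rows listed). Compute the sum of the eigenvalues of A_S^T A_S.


Sum of eigenvalues of A_S^T A_S = trace(A_S^T A_S) = sum of squared column norms of A_S.
A_S^T A_S diagonal: [14, 3, 5].
trace = 14 + 3 + 5 = 22.

22


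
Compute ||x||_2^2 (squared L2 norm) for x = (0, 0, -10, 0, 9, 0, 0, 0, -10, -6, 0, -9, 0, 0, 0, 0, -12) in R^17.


Non-zero entries: [(2, -10), (4, 9), (8, -10), (9, -6), (11, -9), (16, -12)]
Squares: [100, 81, 100, 36, 81, 144]
||x||_2^2 = sum = 542.

542


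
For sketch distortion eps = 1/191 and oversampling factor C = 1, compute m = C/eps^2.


1/eps = 191.
(1/eps)^2 = 36481.
m = 1*36481 = 36481.

36481


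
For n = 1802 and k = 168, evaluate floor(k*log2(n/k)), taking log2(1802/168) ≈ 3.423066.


log2(n/k) = log2(1802/168) ≈ 3.423066.
k*log2(n/k) ≈ 168*3.423066 = 575.075088.
floor(575.075088) = 575.

575


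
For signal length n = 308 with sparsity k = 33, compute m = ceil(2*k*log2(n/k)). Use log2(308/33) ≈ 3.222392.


log2(n/k) = log2(308/33) ≈ 3.222392.
2*k*log2(n/k) ≈ 2*33*3.222392 = 212.677872.
m = ceil(212.677872) = 213.

213


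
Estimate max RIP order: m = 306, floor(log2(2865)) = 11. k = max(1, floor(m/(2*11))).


floor(log2(2865)) = 11.
2*11 = 22.
m/(2*floor(log2(n))) = 306/22 ≈ 13.9091.
floor = 13.
k = max(1, 13) = 13.

13


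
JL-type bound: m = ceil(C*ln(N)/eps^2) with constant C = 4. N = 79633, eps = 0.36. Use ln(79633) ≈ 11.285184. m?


ln(79633) ≈ 11.285184.
eps^2 = 0.36^2 = 0.1296.
C*ln(N)/eps^2 ≈ 4*11.285184/0.1296 ≈ 348.3081.
m = ceil(348.3081) = 349.

349


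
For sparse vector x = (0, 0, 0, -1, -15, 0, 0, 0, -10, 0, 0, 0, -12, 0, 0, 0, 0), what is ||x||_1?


Non-zero entries: [(3, -1), (4, -15), (8, -10), (12, -12)]
Absolute values: [1, 15, 10, 12]
||x||_1 = sum = 38.

38


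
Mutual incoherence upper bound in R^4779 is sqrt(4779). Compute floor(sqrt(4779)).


69^2 = 4761 <= 4779 < 4900 = 70^2, so 69 <= sqrt(4779) < 70.
floor(sqrt(4779)) = 69.

69


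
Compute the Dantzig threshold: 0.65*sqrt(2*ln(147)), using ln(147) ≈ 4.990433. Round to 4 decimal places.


ln(147) ≈ 4.990433.
2*ln(n) ≈ 9.980866.
sqrt(2*ln(n)) ≈ sqrt(9.980866) ≈ 3.159251.
threshold ≈ 0.65*3.159251 = 2.05351315 ≈ 2.0535.

2.0535


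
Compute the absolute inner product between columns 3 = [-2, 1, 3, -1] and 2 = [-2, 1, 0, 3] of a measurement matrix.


Inner product: -2*-2 + 1*1 + 3*0 + -1*3
Products: [4, 1, 0, -3]
Sum = 2.
|dot| = 2.

2


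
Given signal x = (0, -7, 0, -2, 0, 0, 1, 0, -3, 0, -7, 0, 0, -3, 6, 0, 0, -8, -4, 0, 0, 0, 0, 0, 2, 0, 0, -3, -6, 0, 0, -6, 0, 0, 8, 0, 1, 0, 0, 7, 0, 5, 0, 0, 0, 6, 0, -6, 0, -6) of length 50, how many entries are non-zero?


Non-zero positions: [1, 3, 6, 8, 10, 13, 14, 17, 18, 24, 27, 28, 31, 34, 36, 39, 41, 45, 47, 49].
Sparsity = 20.

20


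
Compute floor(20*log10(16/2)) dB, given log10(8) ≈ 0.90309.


||x||/||e|| = 16/2 = 8.
log10(8) ≈ 0.90309.
20*log10(||x||/||e||) ≈ 20*0.90309 = 18.0618.
floor(18.0618) = 18.

18


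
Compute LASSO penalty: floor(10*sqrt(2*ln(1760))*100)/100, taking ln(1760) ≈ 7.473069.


ln(1760) ≈ 7.473069.
2*ln(n) ≈ 14.946138.
sqrt(2*ln(n)) ≈ sqrt(14.946138) ≈ 3.866024.
lambda ≈ 10*3.866024 = 38.66024.
floor(lambda*100)/100 = 38.66.

38.66


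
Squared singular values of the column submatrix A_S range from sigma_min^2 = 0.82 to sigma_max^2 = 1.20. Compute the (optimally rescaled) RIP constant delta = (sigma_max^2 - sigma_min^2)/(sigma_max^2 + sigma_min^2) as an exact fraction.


lambda_max - lambda_min = 1.20 - 0.82 = 0.38.
lambda_max + lambda_min = 1.20 + 0.82 = 2.02.
delta = 0.38/2.02 = 38/202 = 19/101.

19/101


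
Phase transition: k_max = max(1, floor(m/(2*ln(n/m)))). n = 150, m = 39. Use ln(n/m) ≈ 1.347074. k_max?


n/m = 150/39 = 50/13.
ln(n/m) ≈ 1.347074.
2*ln(n/m) ≈ 2.694148.
m/(2*ln(n/m)) ≈ 39/2.694148 ≈ 14.4758.
floor = 14.
k_max = max(1, 14) = 14.

14


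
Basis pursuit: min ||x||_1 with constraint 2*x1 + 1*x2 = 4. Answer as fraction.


Axis intercepts:
  x1 = 2, x2 = 0: L1 = 2
  x1 = 0, x2 = 4: L1 = 4
x* = (2, 0)
||x*||_1 = 2.

2


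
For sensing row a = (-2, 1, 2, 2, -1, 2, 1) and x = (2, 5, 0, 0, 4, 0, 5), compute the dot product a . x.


Non-zero terms: ['-2*2', '1*5', '-1*4', '1*5']
Products: [-4, 5, -4, 5]
y = sum = 2.

2


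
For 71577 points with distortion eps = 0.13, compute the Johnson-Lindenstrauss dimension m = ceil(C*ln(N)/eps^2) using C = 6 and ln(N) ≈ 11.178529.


ln(71577) ≈ 11.178529.
eps^2 = 0.13^2 = 0.0169.
C*ln(N)/eps^2 ≈ 6*11.178529/0.0169 ≈ 3968.7085.
m = ceil(3968.7085) = 3969.

3969


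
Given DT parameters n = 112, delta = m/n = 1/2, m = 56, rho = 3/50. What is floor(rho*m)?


m = 1/2*112 = 56.
rho = 3/50.
rho*m = 3/50*56 = 3.36.
k = floor(3.36) = 3.

3


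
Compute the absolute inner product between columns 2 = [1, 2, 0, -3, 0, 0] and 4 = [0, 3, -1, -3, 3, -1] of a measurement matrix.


Inner product: 1*0 + 2*3 + 0*-1 + -3*-3 + 0*3 + 0*-1
Products: [0, 6, 0, 9, 0, 0]
Sum = 15.
|dot| = 15.

15


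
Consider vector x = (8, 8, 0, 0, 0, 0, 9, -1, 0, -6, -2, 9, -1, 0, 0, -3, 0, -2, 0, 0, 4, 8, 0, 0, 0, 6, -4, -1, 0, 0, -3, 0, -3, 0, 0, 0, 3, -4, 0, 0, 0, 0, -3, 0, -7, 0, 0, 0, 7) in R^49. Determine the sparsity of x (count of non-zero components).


Non-zero positions: [0, 1, 6, 7, 9, 10, 11, 12, 15, 17, 20, 21, 25, 26, 27, 30, 32, 36, 37, 42, 44, 48].
Sparsity = 22.

22


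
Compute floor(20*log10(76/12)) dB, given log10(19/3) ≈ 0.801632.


||x||/||e|| = 76/12 = 19/3.
log10(19/3) ≈ 0.801632.
20*log10(||x||/||e||) ≈ 20*0.801632 = 16.03264.
floor(16.03264) = 16.

16


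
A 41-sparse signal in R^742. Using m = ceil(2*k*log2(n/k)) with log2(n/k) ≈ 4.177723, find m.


log2(n/k) = log2(742/41) ≈ 4.177723.
2*k*log2(n/k) ≈ 2*41*4.177723 = 342.573286.
m = ceil(342.573286) = 343.

343


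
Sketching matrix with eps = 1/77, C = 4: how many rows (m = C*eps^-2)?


1/eps = 77.
(1/eps)^2 = 5929.
m = 4*5929 = 23716.

23716


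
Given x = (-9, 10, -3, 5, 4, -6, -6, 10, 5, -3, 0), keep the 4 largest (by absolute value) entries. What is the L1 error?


Sorted |x_i| descending: [10, 10, 9, 6, 6, 5, 5, 4, 3, 3, 0]
Keep top 4: [10, 10, 9, 6]
Tail entries: [6, 5, 5, 4, 3, 3, 0]
L1 error = sum of tail = 26.

26


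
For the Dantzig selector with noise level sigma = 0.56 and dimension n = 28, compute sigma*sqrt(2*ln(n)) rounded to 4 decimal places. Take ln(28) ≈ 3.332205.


ln(28) ≈ 3.332205.
2*ln(n) ≈ 6.66441.
sqrt(2*ln(n)) ≈ sqrt(6.66441) ≈ 2.581552.
threshold ≈ 0.56*2.581552 = 1.44566912 ≈ 1.4457.

1.4457


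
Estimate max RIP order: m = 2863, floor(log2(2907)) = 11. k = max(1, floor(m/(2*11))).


floor(log2(2907)) = 11.
2*11 = 22.
m/(2*floor(log2(n))) = 2863/22 ≈ 130.1364.
floor = 130.
k = max(1, 130) = 130.

130


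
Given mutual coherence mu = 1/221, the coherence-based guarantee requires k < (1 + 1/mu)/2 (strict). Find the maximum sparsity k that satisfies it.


1/mu = 221.
1 + 1/mu = 222.
(1 + 1/mu)/2 = 111 is an integer and the inequality is strict, so k_max = 111 - 1 = 110.

110


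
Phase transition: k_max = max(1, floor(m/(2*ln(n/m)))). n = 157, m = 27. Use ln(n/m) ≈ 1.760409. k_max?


n/m = 157/27.
ln(n/m) ≈ 1.760409.
2*ln(n/m) ≈ 3.520818.
m/(2*ln(n/m)) ≈ 27/3.520818 ≈ 7.6687.
floor = 7.
k_max = max(1, 7) = 7.

7


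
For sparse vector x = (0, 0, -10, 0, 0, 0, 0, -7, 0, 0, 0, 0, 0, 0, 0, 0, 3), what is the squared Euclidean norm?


Non-zero entries: [(2, -10), (7, -7), (16, 3)]
Squares: [100, 49, 9]
||x||_2^2 = sum = 158.

158


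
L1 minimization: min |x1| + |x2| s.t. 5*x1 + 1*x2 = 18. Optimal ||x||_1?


Axis intercepts:
  x1 = 18/5, x2 = 0: L1 = 18/5
  x1 = 0, x2 = 18: L1 = 18
x* = (18/5, 0)
||x*||_1 = 18/5.

18/5


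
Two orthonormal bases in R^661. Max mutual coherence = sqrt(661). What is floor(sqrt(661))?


25^2 = 625 <= 661 < 676 = 26^2, so 25 <= sqrt(661) < 26.
floor(sqrt(661)) = 25.

25


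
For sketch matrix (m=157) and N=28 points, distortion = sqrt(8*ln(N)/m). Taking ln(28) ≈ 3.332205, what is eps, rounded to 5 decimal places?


ln(28) ≈ 3.332205.
8*ln(N)/m ≈ 8*3.332205/157 ≈ 0.16979389.
eps = sqrt(0.16979389) ≈ 0.4120605 ≈ 0.41206.

0.41206


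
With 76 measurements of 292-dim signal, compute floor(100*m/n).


100*m/n = 100*76/292 ≈ 26.0274.
floor = 26.

26


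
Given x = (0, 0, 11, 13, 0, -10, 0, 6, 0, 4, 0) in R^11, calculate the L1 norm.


Non-zero entries: [(2, 11), (3, 13), (5, -10), (7, 6), (9, 4)]
Absolute values: [11, 13, 10, 6, 4]
||x||_1 = sum = 44.

44


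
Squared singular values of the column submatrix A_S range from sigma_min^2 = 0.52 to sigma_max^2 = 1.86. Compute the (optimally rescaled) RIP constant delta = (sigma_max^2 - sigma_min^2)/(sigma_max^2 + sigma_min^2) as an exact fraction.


lambda_max - lambda_min = 1.86 - 0.52 = 1.34.
lambda_max + lambda_min = 1.86 + 0.52 = 2.38.
delta = 1.34/2.38 = 134/238 = 67/119.

67/119
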